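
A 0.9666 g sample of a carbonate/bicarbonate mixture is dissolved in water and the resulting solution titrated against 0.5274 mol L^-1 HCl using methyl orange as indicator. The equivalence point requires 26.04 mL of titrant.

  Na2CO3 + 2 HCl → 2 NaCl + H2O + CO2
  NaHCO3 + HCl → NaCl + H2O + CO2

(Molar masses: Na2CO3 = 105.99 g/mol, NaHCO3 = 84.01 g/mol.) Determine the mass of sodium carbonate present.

n(HCl) = 0.02604 × 0.5274 = 0.01373 mol
Let x = n(Na2CO3), y = n(NaHCO3).
Titrant: 2x + 1y = 0.01373;  mass: 105.99x + 84.01y = 0.9666
Solving, x = 3.017 × 10^-3 mol, y = 7.699 × 10^-3 mol
mass of Na2CO3 = 3.017 × 10^-3 × 105.99 = 0.3198 g

0.3198 g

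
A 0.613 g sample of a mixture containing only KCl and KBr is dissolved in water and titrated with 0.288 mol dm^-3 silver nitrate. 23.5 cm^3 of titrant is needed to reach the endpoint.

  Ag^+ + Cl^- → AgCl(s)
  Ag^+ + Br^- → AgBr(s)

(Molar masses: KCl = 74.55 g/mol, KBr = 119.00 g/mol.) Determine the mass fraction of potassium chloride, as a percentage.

52.6 %

n(AgNO3) = 0.0235 × 0.288 = 6.77 × 10^-3 mol
Let x = n(KCl), y = n(KBr).
Titrant: 1x + 1y = 6.77 × 10^-3;  mass: 74.55x + 119.00y = 0.613
Solving, x = 4.33 × 10^-3 mol, y = 2.44 × 10^-3 mol
mass of KCl = 4.33 × 10^-3 × 74.55 = 0.323 g
% KCl = 0.323 / 0.613 × 100 = 52.6 %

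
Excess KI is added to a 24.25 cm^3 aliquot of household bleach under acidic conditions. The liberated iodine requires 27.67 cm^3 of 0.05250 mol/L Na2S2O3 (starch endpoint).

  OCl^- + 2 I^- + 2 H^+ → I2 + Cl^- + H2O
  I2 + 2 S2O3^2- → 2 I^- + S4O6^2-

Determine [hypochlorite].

n(S2O3^2-) = 0.02767 × 0.05250 = 1.453 × 10^-3 mol
n(I2) = n(S2O3^2-)/2 = 7.263 × 10^-4 mol
n(OCl^-) in the aliquot = 7.263 × 10^-4 mol (1:1 ratio)
[OCl^-] = 7.263 × 10^-4 / 0.02425 = 0.02995 mol/L

0.02995 mol/L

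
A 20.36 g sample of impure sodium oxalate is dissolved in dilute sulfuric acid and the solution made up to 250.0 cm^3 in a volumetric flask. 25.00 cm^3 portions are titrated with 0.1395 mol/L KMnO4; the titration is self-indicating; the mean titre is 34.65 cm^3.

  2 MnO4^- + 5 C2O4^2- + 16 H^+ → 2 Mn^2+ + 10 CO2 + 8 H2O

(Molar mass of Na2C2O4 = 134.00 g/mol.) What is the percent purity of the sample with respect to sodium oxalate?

n(KMnO4) per titration = 0.03465 × 0.1395 = 4.834 × 10^-3 mol
From the 5:2 ratio, n(Na2C2O4) in each aliquot = 5/2 × 4.834 × 10^-3 = 0.01208 mol
n(Na2C2O4) in the whole flask = 0.01208 × 250.0/25.00 = 0.1208 mol
mass of Na2C2O4 = 0.1208 × 134.00 = 16.19 g
% Na2C2O4 = 16.19 / 20.36 × 100 = 79.53 %

79.53 %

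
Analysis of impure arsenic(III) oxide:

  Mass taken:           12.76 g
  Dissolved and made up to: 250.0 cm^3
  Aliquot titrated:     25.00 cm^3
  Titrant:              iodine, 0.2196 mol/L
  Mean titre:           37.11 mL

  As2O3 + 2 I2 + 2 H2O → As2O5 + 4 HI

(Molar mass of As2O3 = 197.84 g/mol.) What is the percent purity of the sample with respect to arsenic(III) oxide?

63.18 %

n(I2) per titration = 0.03711 × 0.2196 = 8.149 × 10^-3 mol
From the 1:2 ratio, n(As2O3) in each aliquot = 1/2 × 8.149 × 10^-3 = 4.075 × 10^-3 mol
n(As2O3) in the whole flask = 4.075 × 10^-3 × 250.0/25.00 = 0.04075 mol
mass of As2O3 = 0.04075 × 197.84 = 8.061 g
% As2O3 = 8.061 / 12.76 × 100 = 63.18 %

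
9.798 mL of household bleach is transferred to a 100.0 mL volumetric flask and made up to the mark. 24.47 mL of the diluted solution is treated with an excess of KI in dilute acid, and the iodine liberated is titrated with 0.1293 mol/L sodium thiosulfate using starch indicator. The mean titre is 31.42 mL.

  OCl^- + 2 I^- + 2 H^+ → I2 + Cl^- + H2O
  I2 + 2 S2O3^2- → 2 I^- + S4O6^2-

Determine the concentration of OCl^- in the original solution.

0.8472 mol/L

n(S2O3^2-) = 0.03142 × 0.1293 = 4.063 × 10^-3 mol
n(I2) = n(S2O3^2-)/2 = 2.031 × 10^-3 mol
n(OCl^-) in the aliquot = 2.031 × 10^-3 mol (1:1 ratio)
[OCl^-]_dilute = 2.031 × 10^-3 / 0.02447 = 0.08301 mol/L
[OCl^-]_original = 0.08301 × 100.0/9.798 = 0.8472 mol/L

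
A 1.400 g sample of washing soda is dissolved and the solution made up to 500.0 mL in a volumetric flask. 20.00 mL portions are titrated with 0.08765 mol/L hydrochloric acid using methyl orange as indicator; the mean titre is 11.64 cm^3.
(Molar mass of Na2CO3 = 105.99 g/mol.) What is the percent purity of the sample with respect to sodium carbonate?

96.55 %

Na2CO3 + 2 HCl → 2 NaCl + H2O + CO2
n(HCl) per titration = 0.01164 × 0.08765 = 1.020 × 10^-3 mol
From the 1:2 ratio, n(Na2CO3) in each aliquot = 1/2 × 1.020 × 10^-3 = 5.101 × 10^-4 mol
n(Na2CO3) in the whole flask = 5.101 × 10^-4 × 500.0/20.00 = 0.01275 mol
mass of Na2CO3 = 0.01275 × 105.99 = 1.352 g
% Na2CO3 = 1.352 / 1.400 × 100 = 96.55 %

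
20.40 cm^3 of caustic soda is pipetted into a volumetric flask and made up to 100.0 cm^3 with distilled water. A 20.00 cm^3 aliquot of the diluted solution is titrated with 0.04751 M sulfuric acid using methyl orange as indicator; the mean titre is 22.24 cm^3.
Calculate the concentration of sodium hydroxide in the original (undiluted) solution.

0.5180 M

2 NaOH + H2SO4 → Na2SO4 + 2 H2O
n(H2SO4) = 0.02224 × 0.04751 = 1.057 × 10^-3 mol
From the 2:1 ratio, n(NaOH) in the aliquot = 2/1 × 1.057 × 10^-3 = 2.113 × 10^-3 mol
[NaOH]_dilute = 2.113 × 10^-3 / 0.02000 = 0.1057 mol/L
Dilution factor = 100.0 / 20.40 = 4.902
[NaOH]_stock = 0.1057 × 4.902 = 0.5180 mol/L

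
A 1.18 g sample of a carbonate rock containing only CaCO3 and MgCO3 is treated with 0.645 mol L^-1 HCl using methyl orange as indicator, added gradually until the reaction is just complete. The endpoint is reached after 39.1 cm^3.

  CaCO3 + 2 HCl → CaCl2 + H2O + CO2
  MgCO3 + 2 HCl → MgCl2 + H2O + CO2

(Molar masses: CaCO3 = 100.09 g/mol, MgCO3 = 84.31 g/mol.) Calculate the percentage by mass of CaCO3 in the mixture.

62.8 %

n(HCl) = 0.0391 × 0.645 = 0.0252 mol
Let x = n(CaCO3), y = n(MgCO3).
Titrant: 2x + 2y = 0.0252;  mass: 100.09x + 84.31y = 1.18
Solving, x = 7.41 × 10^-3 mol, y = 5.20 × 10^-3 mol
mass of CaCO3 = 7.41 × 10^-3 × 100.09 = 0.741 g
% CaCO3 = 0.741 / 1.18 × 100 = 62.8 %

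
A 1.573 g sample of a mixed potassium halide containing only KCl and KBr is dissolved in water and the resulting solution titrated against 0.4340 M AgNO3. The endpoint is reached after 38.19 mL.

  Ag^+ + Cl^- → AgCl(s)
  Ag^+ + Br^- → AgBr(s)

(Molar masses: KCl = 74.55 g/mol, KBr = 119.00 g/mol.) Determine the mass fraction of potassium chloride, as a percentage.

42.58 %

n(AgNO3) = 0.03819 × 0.4340 = 0.01657 mol
Let x = n(KCl), y = n(KBr).
Titrant: 1x + 1y = 0.01657;  mass: 74.55x + 119.00y = 1.573
Solving, x = 8.984 × 10^-3 mol, y = 7.590 × 10^-3 mol
mass of KCl = 8.984 × 10^-3 × 74.55 = 0.6698 g
% KCl = 0.6698 / 1.573 × 100 = 42.58 %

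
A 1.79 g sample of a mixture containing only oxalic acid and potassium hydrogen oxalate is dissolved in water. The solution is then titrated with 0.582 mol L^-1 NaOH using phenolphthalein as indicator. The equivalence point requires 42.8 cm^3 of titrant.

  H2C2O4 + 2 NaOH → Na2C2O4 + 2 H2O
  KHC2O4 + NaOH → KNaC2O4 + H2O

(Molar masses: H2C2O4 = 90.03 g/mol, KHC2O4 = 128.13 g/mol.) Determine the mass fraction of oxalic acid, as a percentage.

42.4 %

n(NaOH) = 0.0428 × 0.582 = 0.0249 mol
Let x = n(H2C2O4), y = n(KHC2O4).
Titrant: 2x + 1y = 0.0249;  mass: 90.03x + 128.13y = 1.79
Solving, x = 8.43 × 10^-3 mol, y = 8.05 × 10^-3 mol
mass of H2C2O4 = 8.43 × 10^-3 × 90.03 = 0.759 g
% H2C2O4 = 0.759 / 1.79 × 100 = 42.4 %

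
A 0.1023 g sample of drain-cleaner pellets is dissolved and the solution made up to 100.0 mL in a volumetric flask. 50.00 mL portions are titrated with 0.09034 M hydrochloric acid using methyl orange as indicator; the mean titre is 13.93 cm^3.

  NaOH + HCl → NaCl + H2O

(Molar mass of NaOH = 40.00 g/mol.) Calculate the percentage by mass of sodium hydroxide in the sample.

n(HCl) per titration = 0.01393 × 0.09034 = 1.258 × 10^-3 mol
n(NaOH) in each aliquot = 1.258 × 10^-3 mol (1:1 ratio)
n(NaOH) in the whole flask = 1.258 × 10^-3 × 100.0/50.00 = 2.517 × 10^-3 mol
mass of NaOH = 2.517 × 10^-3 × 40.00 = 0.1007 g
% NaOH = 0.1007 / 0.1023 × 100 = 98.41 %

98.41 %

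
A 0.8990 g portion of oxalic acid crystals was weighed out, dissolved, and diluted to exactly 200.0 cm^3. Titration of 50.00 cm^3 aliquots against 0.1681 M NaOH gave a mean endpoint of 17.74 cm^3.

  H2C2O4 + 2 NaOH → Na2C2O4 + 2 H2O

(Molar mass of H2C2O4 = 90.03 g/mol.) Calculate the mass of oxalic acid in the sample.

0.5370 g

n(NaOH) per titration = 0.01774 × 0.1681 = 2.982 × 10^-3 mol
From the 1:2 ratio, n(H2C2O4) in each aliquot = 1/2 × 2.982 × 10^-3 = 1.491 × 10^-3 mol
n(H2C2O4) in the whole flask = 1.491 × 10^-3 × 200.0/50.00 = 5.964 × 10^-3 mol
mass of H2C2O4 = 5.964 × 10^-3 × 90.03 = 0.5370 g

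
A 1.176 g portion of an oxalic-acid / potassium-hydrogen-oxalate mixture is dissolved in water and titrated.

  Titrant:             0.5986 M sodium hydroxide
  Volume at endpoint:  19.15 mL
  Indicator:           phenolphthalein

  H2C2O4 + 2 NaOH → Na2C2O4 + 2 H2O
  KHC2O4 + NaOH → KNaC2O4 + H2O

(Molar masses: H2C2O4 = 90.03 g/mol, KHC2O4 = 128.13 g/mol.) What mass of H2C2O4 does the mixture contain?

0.1586 g

n(NaOH) = 0.01915 × 0.5986 = 0.01146 mol
Let x = n(H2C2O4), y = n(KHC2O4).
Titrant: 2x + 1y = 0.01146;  mass: 90.03x + 128.13y = 1.176
Solving, x = 1.761 × 10^-3 mol, y = 7.941 × 10^-3 mol
mass of H2C2O4 = 1.761 × 10^-3 × 90.03 = 0.1586 g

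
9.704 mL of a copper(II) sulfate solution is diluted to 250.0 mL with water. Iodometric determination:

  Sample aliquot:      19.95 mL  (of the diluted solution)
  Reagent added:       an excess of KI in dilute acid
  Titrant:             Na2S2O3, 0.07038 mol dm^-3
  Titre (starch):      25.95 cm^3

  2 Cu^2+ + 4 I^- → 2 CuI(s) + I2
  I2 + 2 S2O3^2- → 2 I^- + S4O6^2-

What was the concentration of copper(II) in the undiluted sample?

n(S2O3^2-) = 0.02595 × 0.07038 = 1.826 × 10^-3 mol
n(I2) = n(S2O3^2-)/2 = 9.132 × 10^-4 mol
From the 2:1 ratio, n(Cu2+) in the aliquot = 2/1 × 9.132 × 10^-4 = 1.826 × 10^-3 mol
[Cu2+]_dilute = 1.826 × 10^-3 / 0.01995 = 0.09155 mol/L
[Cu2+]_original = 0.09155 × 250.0/9.704 = 2.358 mol/L

2.358 mol/L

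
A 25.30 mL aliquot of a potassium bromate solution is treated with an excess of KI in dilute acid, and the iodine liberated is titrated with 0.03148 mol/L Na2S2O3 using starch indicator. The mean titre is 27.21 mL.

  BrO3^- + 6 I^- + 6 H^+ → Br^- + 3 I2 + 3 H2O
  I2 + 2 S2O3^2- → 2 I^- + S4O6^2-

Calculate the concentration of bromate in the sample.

n(S2O3^2-) = 0.02721 × 0.03148 = 8.566 × 10^-4 mol
n(I2) = n(S2O3^2-)/2 = 4.283 × 10^-4 mol
From the 1:3 ratio, n(BrO3^-) in the aliquot = 1/3 × 4.283 × 10^-4 = 1.428 × 10^-4 mol
[BrO3^-] = 1.428 × 10^-4 / 0.02530 = 0.005643 mol/L

0.005643 mol/L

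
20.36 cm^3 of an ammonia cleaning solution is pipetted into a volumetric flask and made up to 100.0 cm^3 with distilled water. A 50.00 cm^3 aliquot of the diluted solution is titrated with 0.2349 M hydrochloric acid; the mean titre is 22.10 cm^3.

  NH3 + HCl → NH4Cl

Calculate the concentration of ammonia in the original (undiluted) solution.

n(HCl) = 0.02210 × 0.2349 = 5.191 × 10^-3 mol
n(NH3) in the aliquot = 5.191 × 10^-3 mol (1:1 ratio)
[NH3]_dilute = 5.191 × 10^-3 / 0.05000 = 0.1038 mol/L
Dilution factor = 100.0 / 20.36 = 4.912
[NH3]_stock = 0.1038 × 4.912 = 0.5099 mol/L

0.5099 M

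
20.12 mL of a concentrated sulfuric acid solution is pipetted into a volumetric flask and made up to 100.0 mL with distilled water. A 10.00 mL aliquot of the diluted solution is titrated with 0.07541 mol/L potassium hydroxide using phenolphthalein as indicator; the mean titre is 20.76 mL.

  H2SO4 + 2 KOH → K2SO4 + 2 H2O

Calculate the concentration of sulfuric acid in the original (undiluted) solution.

n(KOH) = 0.02076 × 0.07541 = 1.566 × 10^-3 mol
From the 1:2 ratio, n(H2SO4) in the aliquot = 1/2 × 1.566 × 10^-3 = 7.828 × 10^-4 mol
[H2SO4]_dilute = 7.828 × 10^-4 / 0.01000 = 0.07828 mol/L
Dilution factor = 100.0 / 20.12 = 4.970
[H2SO4]_stock = 0.07828 × 4.970 = 0.3890 mol/L

0.3890 mol/L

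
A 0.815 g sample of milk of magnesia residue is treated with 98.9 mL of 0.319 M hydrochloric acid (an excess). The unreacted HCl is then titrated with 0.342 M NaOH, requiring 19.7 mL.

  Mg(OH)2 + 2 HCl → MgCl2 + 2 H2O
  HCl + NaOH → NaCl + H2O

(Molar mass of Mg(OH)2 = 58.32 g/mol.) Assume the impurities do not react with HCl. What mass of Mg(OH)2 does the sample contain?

0.724 g

n(HCl) added = 0.0989 × 0.319 = 0.0315 mol
n(NaOH) used in back-titration = 0.0197 × 0.342 = 6.74 × 10^-3 mol
n(HCl) left over = 6.74 × 10^-3 mol (1:1 ratio)
n(HCl) consumed by analyte = 0.0315 − 6.74 × 10^-3 = 0.0248 mol
From the 1:2 ratio, n(Mg(OH)2) = 1/2 × 0.0248 = 0.0124 mol
mass of Mg(OH)2 = 0.0124 × 58.32 = 0.724 g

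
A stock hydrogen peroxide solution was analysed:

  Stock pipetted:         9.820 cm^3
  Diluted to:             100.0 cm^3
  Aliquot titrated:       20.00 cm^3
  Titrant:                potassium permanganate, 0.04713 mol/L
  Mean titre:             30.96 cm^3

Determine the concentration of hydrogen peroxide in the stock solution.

1.857 mol/L

2 MnO4^- + 5 H2O2 + 6 H^+ → 2 Mn^2+ + 5 O2 + 8 H2O
n(KMnO4) = 0.03096 × 0.04713 = 1.459 × 10^-3 mol
From the 5:2 ratio, n(H2O2) in the aliquot = 5/2 × 1.459 × 10^-3 = 3.648 × 10^-3 mol
[H2O2]_dilute = 3.648 × 10^-3 / 0.02000 = 0.1824 mol/L
Dilution factor = 100.0 / 9.820 = 10.18
[H2O2]_stock = 0.1824 × 10.18 = 1.857 mol/L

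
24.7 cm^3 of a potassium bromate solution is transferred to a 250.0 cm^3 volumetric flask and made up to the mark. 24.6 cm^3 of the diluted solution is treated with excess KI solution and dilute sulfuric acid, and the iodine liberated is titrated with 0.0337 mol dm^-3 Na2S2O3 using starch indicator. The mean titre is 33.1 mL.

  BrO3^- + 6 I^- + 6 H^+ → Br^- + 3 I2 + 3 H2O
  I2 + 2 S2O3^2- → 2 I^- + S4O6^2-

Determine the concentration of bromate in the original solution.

n(S2O3^2-) = 0.0331 × 0.0337 = 1.12 × 10^-3 mol
n(I2) = n(S2O3^2-)/2 = 5.58 × 10^-4 mol
From the 1:3 ratio, n(BrO3^-) in the aliquot = 1/3 × 5.58 × 10^-4 = 1.86 × 10^-4 mol
[BrO3^-]_dilute = 1.86 × 10^-4 / 0.0246 = 0.00756 mol/L
[BrO3^-]_original = 0.00756 × 250.0/24.7 = 0.0765 mol/L

0.0765 mol/L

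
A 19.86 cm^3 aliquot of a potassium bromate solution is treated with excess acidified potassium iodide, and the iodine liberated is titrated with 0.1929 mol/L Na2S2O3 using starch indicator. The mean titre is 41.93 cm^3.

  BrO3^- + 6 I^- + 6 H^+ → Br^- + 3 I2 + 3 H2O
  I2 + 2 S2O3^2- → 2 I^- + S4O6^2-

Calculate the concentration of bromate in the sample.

0.06788 mol/L

n(S2O3^2-) = 0.04193 × 0.1929 = 8.088 × 10^-3 mol
n(I2) = n(S2O3^2-)/2 = 4.044 × 10^-3 mol
From the 1:3 ratio, n(BrO3^-) in the aliquot = 1/3 × 4.044 × 10^-3 = 1.348 × 10^-3 mol
[BrO3^-] = 1.348 × 10^-3 / 0.01986 = 0.06788 mol/L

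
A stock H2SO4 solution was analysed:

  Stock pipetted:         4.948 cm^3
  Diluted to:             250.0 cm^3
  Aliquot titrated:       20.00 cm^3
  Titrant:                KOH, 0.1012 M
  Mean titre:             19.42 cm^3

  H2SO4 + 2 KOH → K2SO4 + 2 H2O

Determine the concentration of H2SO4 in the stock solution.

n(KOH) = 0.01942 × 0.1012 = 1.965 × 10^-3 mol
From the 1:2 ratio, n(H2SO4) in the aliquot = 1/2 × 1.965 × 10^-3 = 9.827 × 10^-4 mol
[H2SO4]_dilute = 9.827 × 10^-4 / 0.02000 = 0.04913 mol/L
Dilution factor = 250.0 / 4.948 = 50.53
[H2SO4]_stock = 0.04913 × 50.53 = 2.482 mol/L

2.482 M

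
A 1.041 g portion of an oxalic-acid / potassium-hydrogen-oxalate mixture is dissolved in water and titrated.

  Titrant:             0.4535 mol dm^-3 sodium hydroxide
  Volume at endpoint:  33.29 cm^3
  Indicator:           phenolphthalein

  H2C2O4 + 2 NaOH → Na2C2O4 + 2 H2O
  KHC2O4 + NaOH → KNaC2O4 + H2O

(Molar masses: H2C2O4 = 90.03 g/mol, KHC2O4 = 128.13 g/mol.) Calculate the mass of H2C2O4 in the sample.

n(NaOH) = 0.03329 × 0.4535 = 0.01510 mol
Let x = n(H2C2O4), y = n(KHC2O4).
Titrant: 2x + 1y = 0.01510;  mass: 90.03x + 128.13y = 1.041
Solving, x = 5.374 × 10^-3 mol, y = 4.348 × 10^-3 mol
mass of H2C2O4 = 5.374 × 10^-3 × 90.03 = 0.4839 g

0.4839 g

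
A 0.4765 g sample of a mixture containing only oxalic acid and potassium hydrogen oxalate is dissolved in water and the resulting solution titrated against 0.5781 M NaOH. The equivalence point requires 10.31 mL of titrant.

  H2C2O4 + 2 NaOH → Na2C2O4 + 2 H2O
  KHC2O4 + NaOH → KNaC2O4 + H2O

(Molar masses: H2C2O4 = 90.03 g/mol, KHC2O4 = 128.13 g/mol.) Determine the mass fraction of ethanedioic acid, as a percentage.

32.64 %

n(NaOH) = 0.01031 × 0.5781 = 5.960 × 10^-3 mol
Let x = n(H2C2O4), y = n(KHC2O4).
Titrant: 2x + 1y = 5.960 × 10^-3;  mass: 90.03x + 128.13y = 0.4765
Solving, x = 1.728 × 10^-3 mol, y = 2.505 × 10^-3 mol
mass of H2C2O4 = 1.728 × 10^-3 × 90.03 = 0.1555 g
% H2C2O4 = 0.1555 / 0.4765 × 100 = 32.64 %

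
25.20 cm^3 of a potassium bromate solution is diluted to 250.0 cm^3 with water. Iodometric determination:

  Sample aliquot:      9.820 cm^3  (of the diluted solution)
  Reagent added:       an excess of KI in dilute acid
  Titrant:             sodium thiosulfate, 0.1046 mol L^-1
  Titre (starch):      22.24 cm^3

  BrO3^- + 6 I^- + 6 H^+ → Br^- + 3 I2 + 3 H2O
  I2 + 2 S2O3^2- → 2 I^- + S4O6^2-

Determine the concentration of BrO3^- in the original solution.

n(S2O3^2-) = 0.02224 × 0.1046 = 2.326 × 10^-3 mol
n(I2) = n(S2O3^2-)/2 = 1.163 × 10^-3 mol
From the 1:3 ratio, n(BrO3^-) in the aliquot = 1/3 × 1.163 × 10^-3 = 3.877 × 10^-4 mol
[BrO3^-]_dilute = 3.877 × 10^-4 / 0.009820 = 0.03948 mol/L
[BrO3^-]_original = 0.03948 × 250.0/25.20 = 0.3917 mol/L

0.3917 mol/L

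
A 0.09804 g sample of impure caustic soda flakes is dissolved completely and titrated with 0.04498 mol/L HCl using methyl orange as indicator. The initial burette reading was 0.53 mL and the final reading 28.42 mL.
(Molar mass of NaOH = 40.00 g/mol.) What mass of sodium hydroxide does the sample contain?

0.05018 g

NaOH + HCl → NaCl + H2O
n(HCl) = 0.02789 L × 0.04498 mol/L = 1.254 × 10^-3 mol
n(NaOH) = 1.254 × 10^-3 mol (1:1 ratio)
mass of NaOH = 1.254 × 10^-3 × 40.00 g/mol = 0.05018 g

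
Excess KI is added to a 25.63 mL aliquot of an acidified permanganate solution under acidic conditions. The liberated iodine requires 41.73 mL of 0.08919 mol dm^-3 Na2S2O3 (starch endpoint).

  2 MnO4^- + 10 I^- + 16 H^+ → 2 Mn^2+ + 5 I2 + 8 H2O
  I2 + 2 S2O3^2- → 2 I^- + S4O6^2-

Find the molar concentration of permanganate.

0.02904 mol/L

n(S2O3^2-) = 0.04173 × 0.08919 = 3.722 × 10^-3 mol
n(I2) = n(S2O3^2-)/2 = 1.861 × 10^-3 mol
From the 2:5 ratio, n(MnO4^-) in the aliquot = 2/5 × 1.861 × 10^-3 = 7.444 × 10^-4 mol
[MnO4^-] = 7.444 × 10^-4 / 0.02563 = 0.02904 mol/L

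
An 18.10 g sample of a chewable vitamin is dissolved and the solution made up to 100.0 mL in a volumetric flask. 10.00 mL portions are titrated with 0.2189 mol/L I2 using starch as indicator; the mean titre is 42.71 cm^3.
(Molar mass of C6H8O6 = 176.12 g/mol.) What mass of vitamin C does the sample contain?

C6H8O6 + I2 → C6H6O6 + 2 HI
n(I2) per titration = 0.04271 × 0.2189 = 9.349 × 10^-3 mol
n(C6H8O6) in each aliquot = 9.349 × 10^-3 mol (1:1 ratio)
n(C6H8O6) in the whole flask = 9.349 × 10^-3 × 100.0/10.00 = 0.09349 mol
mass of C6H8O6 = 0.09349 × 176.12 = 16.47 g

16.47 g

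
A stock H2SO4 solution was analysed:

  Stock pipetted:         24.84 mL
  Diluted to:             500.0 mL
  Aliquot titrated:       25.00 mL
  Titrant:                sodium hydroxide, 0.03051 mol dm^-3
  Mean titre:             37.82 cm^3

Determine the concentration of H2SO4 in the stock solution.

0.4645 mol/L

H2SO4 + 2 NaOH → Na2SO4 + 2 H2O
n(NaOH) = 0.03782 × 0.03051 = 1.154 × 10^-3 mol
From the 1:2 ratio, n(H2SO4) in the aliquot = 1/2 × 1.154 × 10^-3 = 5.769 × 10^-4 mol
[H2SO4]_dilute = 5.769 × 10^-4 / 0.02500 = 0.02308 mol/L
Dilution factor = 500.0 / 24.84 = 20.13
[H2SO4]_stock = 0.02308 × 20.13 = 0.4645 mol/L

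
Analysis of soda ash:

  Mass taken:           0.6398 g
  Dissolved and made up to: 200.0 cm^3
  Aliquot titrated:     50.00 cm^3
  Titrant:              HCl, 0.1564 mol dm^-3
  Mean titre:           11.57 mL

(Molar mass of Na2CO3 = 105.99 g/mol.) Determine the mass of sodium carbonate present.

Na2CO3 + 2 HCl → 2 NaCl + H2O + CO2
n(HCl) per titration = 0.01157 × 0.1564 = 1.810 × 10^-3 mol
From the 1:2 ratio, n(Na2CO3) in each aliquot = 1/2 × 1.810 × 10^-3 = 9.048 × 10^-4 mol
n(Na2CO3) in the whole flask = 9.048 × 10^-4 × 200.0/50.00 = 3.619 × 10^-3 mol
mass of Na2CO3 = 3.619 × 10^-3 × 105.99 = 0.3836 g

0.3836 g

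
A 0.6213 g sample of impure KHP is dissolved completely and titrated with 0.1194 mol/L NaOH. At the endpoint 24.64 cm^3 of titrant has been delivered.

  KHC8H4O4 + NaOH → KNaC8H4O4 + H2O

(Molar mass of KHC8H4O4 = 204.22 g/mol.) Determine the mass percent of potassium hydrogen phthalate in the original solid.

96.70 %

n(NaOH) = 0.02464 L × 0.1194 mol/L = 2.942 × 10^-3 mol
n(KHC8H4O4) = 2.942 × 10^-3 mol (1:1 ratio)
mass of KHC8H4O4 = 2.942 × 10^-3 × 204.22 g/mol = 0.6008 g
% KHC8H4O4 = 0.6008 / 0.6213 × 100 = 96.70 %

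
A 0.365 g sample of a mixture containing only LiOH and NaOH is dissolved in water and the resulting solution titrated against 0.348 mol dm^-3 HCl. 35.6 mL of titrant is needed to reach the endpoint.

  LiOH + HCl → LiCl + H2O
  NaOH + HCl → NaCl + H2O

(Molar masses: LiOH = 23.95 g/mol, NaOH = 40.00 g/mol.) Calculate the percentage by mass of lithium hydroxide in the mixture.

n(HCl) = 0.0356 × 0.348 = 0.0124 mol
Let x = n(LiOH), y = n(NaOH).
Titrant: 1x + 1y = 0.0124;  mass: 23.95x + 40.00y = 0.365
Solving, x = 8.13 × 10^-3 mol, y = 4.25 × 10^-3 mol
mass of LiOH = 8.13 × 10^-3 × 23.95 = 0.195 g
% LiOH = 0.195 / 0.365 × 100 = 53.4 %

53.4 %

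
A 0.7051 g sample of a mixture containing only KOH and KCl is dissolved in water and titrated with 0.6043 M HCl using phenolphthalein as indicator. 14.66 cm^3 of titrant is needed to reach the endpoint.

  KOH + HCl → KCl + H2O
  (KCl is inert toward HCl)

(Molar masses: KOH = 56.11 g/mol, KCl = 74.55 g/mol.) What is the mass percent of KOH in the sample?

n(HCl) = 0.01466 × 0.6043 = 8.859 × 10^-3 mol
Let x = n(KOH), y = n(KCl).
Titrant: 1x = 8.859 × 10^-3;  mass: 56.11x + 74.55y = 0.7051
Solving, x = 8.859 × 10^-3 mol, y = 2.790 × 10^-3 mol
mass of KOH = 8.859 × 10^-3 × 56.11 = 0.4971 g
% KOH = 0.4971 / 0.7051 × 100 = 70.50 %

70.50 %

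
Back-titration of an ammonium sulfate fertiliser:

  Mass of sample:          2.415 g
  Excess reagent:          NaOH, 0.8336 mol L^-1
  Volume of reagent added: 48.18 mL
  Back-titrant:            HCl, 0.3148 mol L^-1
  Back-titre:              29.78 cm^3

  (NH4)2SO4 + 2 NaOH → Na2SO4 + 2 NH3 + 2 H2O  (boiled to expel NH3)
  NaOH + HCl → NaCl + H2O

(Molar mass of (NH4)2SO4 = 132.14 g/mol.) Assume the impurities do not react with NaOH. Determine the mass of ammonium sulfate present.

n(NaOH) added = 0.04818 × 0.8336 = 0.04016 mol
n(HCl) used in back-titration = 0.02978 × 0.3148 = 9.375 × 10^-3 mol
n(NaOH) left over = 9.375 × 10^-3 mol (1:1 ratio)
n(NaOH) consumed by analyte = 0.04016 − 9.375 × 10^-3 = 0.03079 mol
From the 1:2 ratio, n((NH4)2SO4) = 1/2 × 0.03079 = 0.01539 mol
mass of (NH4)2SO4 = 0.01539 × 132.14 = 2.034 g

2.034 g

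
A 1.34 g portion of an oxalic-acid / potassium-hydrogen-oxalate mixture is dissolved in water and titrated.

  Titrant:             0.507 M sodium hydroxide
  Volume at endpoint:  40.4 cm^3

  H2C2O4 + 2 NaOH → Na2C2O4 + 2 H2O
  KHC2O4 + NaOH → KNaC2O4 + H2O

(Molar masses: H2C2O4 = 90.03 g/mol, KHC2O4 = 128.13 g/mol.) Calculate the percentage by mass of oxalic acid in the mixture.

n(NaOH) = 0.0404 × 0.507 = 0.0205 mol
Let x = n(H2C2O4), y = n(KHC2O4).
Titrant: 2x + 1y = 0.0205;  mass: 90.03x + 128.13y = 1.34
Solving, x = 7.73 × 10^-3 mol, y = 5.03 × 10^-3 mol
mass of H2C2O4 = 7.73 × 10^-3 × 90.03 = 0.696 g
% H2C2O4 = 0.696 / 1.34 × 100 = 51.9 %

51.9 %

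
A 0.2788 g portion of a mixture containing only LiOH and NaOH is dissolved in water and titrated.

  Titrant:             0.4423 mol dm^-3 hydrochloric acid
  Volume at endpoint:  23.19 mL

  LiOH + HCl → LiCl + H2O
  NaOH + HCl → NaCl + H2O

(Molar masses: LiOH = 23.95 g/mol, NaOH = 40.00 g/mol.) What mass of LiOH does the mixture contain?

0.1962 g

n(HCl) = 0.02319 × 0.4423 = 0.01026 mol
Let x = n(LiOH), y = n(NaOH).
Titrant: 1x + 1y = 0.01026;  mass: 23.95x + 40.00y = 0.2788
Solving, x = 8.192 × 10^-3 mol, y = 2.065 × 10^-3 mol
mass of LiOH = 8.192 × 10^-3 × 23.95 = 0.1962 g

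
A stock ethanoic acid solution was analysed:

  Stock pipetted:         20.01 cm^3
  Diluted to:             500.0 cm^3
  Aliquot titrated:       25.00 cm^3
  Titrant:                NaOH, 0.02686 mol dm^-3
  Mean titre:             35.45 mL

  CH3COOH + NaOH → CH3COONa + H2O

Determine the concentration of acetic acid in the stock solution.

n(NaOH) = 0.03545 × 0.02686 = 9.522 × 10^-4 mol
n(CH3COOH) in the aliquot = 9.522 × 10^-4 mol (1:1 ratio)
[CH3COOH]_dilute = 9.522 × 10^-4 / 0.02500 = 0.03809 mol/L
Dilution factor = 500.0 / 20.01 = 24.99
[CH3COOH]_stock = 0.03809 × 24.99 = 0.9517 mol/L

0.9517 mol/L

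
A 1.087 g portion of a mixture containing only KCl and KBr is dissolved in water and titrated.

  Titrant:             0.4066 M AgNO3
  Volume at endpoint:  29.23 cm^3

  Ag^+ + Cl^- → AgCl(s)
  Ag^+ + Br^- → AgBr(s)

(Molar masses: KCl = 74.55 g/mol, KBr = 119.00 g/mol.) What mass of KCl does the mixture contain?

n(AgNO3) = 0.02923 × 0.4066 = 0.01188 mol
Let x = n(KCl), y = n(KBr).
Titrant: 1x + 1y = 0.01188;  mass: 74.55x + 119.00y = 1.087
Solving, x = 7.363 × 10^-3 mol, y = 4.521 × 10^-3 mol
mass of KCl = 7.363 × 10^-3 × 74.55 = 0.5489 g

0.5489 g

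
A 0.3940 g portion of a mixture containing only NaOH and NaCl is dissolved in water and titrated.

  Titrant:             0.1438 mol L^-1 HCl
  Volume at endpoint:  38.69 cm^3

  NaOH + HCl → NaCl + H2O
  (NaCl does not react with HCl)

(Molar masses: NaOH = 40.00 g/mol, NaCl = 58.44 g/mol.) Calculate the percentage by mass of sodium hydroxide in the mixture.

56.48 %

n(HCl) = 0.03869 × 0.1438 = 5.564 × 10^-3 mol
Let x = n(NaOH), y = n(NaCl).
Titrant: 1x = 5.564 × 10^-3;  mass: 40.00x + 58.44y = 0.3940
Solving, x = 5.564 × 10^-3 mol, y = 2.934 × 10^-3 mol
mass of NaOH = 5.564 × 10^-3 × 40.00 = 0.2225 g
% NaOH = 0.2225 / 0.3940 × 100 = 56.48 %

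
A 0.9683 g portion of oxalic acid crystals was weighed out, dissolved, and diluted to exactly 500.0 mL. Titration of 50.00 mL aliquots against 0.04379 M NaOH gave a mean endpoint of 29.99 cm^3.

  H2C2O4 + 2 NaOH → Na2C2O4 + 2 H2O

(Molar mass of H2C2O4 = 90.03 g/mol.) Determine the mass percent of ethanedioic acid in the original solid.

n(NaOH) per titration = 0.02999 × 0.04379 = 1.313 × 10^-3 mol
From the 1:2 ratio, n(H2C2O4) in each aliquot = 1/2 × 1.313 × 10^-3 = 6.566 × 10^-4 mol
n(H2C2O4) in the whole flask = 6.566 × 10^-4 × 500.0/50.00 = 6.566 × 10^-3 mol
mass of H2C2O4 = 6.566 × 10^-3 × 90.03 = 0.5912 g
% H2C2O4 = 0.5912 / 0.9683 × 100 = 61.05 %

61.05 %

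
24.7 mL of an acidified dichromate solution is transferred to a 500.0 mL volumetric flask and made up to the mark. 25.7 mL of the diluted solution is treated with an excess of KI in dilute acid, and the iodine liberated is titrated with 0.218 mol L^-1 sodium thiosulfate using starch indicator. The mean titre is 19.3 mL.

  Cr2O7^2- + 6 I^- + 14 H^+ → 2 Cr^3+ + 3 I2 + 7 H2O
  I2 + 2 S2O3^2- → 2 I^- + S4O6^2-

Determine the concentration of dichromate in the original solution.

n(S2O3^2-) = 0.0193 × 0.218 = 4.21 × 10^-3 mol
n(I2) = n(S2O3^2-)/2 = 2.10 × 10^-3 mol
From the 1:3 ratio, n(Cr2O7^2-) in the aliquot = 1/3 × 2.10 × 10^-3 = 7.01 × 10^-4 mol
[Cr2O7^2-]_dilute = 7.01 × 10^-4 / 0.0257 = 0.0273 mol/L
[Cr2O7^2-]_original = 0.0273 × 500.0/24.7 = 0.552 mol/L

0.552 mol/L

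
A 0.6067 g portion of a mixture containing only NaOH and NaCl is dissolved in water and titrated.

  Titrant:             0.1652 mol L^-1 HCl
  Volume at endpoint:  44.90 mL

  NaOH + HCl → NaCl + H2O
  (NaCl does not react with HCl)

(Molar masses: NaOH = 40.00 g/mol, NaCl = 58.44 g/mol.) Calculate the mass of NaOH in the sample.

n(HCl) = 0.04490 × 0.1652 = 7.417 × 10^-3 mol
Let x = n(NaOH), y = n(NaCl).
Titrant: 1x = 7.417 × 10^-3;  mass: 40.00x + 58.44y = 0.6067
Solving, x = 7.417 × 10^-3 mol, y = 5.305 × 10^-3 mol
mass of NaOH = 7.417 × 10^-3 × 40.00 = 0.2967 g

0.2967 g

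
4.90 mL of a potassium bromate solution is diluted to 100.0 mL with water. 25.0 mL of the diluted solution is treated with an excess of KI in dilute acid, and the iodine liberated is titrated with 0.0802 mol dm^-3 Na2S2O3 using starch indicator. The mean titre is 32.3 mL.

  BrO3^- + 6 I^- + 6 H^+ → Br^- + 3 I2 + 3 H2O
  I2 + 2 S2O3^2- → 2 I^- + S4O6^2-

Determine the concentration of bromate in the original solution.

0.352 mol/L

n(S2O3^2-) = 0.0323 × 0.0802 = 2.59 × 10^-3 mol
n(I2) = n(S2O3^2-)/2 = 1.30 × 10^-3 mol
From the 1:3 ratio, n(BrO3^-) in the aliquot = 1/3 × 1.30 × 10^-3 = 4.32 × 10^-4 mol
[BrO3^-]_dilute = 4.32 × 10^-4 / 0.0250 = 0.0173 mol/L
[BrO3^-]_original = 0.0173 × 100.0/4.90 = 0.352 mol/L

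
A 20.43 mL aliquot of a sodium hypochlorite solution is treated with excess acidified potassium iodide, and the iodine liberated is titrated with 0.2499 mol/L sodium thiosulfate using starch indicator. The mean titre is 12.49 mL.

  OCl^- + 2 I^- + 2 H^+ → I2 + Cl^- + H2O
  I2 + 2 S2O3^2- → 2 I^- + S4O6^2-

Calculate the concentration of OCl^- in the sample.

0.07639 mol/L

n(S2O3^2-) = 0.01249 × 0.2499 = 3.121 × 10^-3 mol
n(I2) = n(S2O3^2-)/2 = 1.561 × 10^-3 mol
n(OCl^-) in the aliquot = 1.561 × 10^-3 mol (1:1 ratio)
[OCl^-] = 1.561 × 10^-3 / 0.02043 = 0.07639 mol/L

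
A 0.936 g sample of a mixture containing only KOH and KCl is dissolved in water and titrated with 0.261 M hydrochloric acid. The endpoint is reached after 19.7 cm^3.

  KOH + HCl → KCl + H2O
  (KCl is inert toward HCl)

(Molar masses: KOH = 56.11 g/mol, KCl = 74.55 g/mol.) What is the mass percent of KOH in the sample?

30.8 %

n(HCl) = 0.0197 × 0.261 = 5.14 × 10^-3 mol
Let x = n(KOH), y = n(KCl).
Titrant: 1x = 5.14 × 10^-3;  mass: 56.11x + 74.55y = 0.936
Solving, x = 5.14 × 10^-3 mol, y = 8.69 × 10^-3 mol
mass of KOH = 5.14 × 10^-3 × 56.11 = 0.289 g
% KOH = 0.289 / 0.936 × 100 = 30.8 %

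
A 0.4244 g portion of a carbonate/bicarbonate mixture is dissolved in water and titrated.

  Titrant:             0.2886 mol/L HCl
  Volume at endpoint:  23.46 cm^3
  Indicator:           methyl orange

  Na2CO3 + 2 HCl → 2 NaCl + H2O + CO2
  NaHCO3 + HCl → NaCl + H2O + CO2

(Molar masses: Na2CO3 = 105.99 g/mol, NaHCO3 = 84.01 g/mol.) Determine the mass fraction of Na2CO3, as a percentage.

58.14 %

n(HCl) = 0.02346 × 0.2886 = 6.771 × 10^-3 mol
Let x = n(Na2CO3), y = n(NaHCO3).
Titrant: 2x + 1y = 6.771 × 10^-3;  mass: 105.99x + 84.01y = 0.4244
Solving, x = 2.328 × 10^-3 mol, y = 2.115 × 10^-3 mol
mass of Na2CO3 = 2.328 × 10^-3 × 105.99 = 0.2467 g
% Na2CO3 = 0.2467 / 0.4244 × 100 = 58.14 %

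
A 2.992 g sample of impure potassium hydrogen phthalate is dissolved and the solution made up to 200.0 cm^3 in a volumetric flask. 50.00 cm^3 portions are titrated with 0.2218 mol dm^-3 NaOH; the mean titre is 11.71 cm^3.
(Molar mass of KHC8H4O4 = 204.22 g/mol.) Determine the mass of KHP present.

KHC8H4O4 + NaOH → KNaC8H4O4 + H2O
n(NaOH) per titration = 0.01171 × 0.2218 = 2.597 × 10^-3 mol
n(KHC8H4O4) in each aliquot = 2.597 × 10^-3 mol (1:1 ratio)
n(KHC8H4O4) in the whole flask = 2.597 × 10^-3 × 200.0/50.00 = 0.01039 mol
mass of KHC8H4O4 = 0.01039 × 204.22 = 2.122 g

2.122 g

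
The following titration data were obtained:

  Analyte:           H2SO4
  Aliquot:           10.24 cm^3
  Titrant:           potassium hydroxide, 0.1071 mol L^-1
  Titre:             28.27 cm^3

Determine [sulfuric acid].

0.1478 mol/L

H2SO4 + 2 KOH → K2SO4 + 2 H2O
n(KOH) = 0.02827 L × 0.1071 mol/L = 3.028 × 10^-3 mol
From the 1:2 mole ratio, n(H2SO4) = 1/2 × 3.028 × 10^-3 = 1.514 × 10^-3 mol
[H2SO4] = 1.514 × 10^-3 mol / 0.01024 L = 0.1478 mol/L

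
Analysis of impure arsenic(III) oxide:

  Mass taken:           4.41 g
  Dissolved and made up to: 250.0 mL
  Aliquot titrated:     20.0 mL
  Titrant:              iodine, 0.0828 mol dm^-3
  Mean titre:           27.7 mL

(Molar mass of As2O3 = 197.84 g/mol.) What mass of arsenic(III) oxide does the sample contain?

As2O3 + 2 I2 + 2 H2O → As2O5 + 4 HI
n(I2) per titration = 0.0277 × 0.0828 = 2.29 × 10^-3 mol
From the 1:2 ratio, n(As2O3) in each aliquot = 1/2 × 2.29 × 10^-3 = 1.15 × 10^-3 mol
n(As2O3) in the whole flask = 1.15 × 10^-3 × 250.0/20.0 = 0.0143 mol
mass of As2O3 = 0.0143 × 197.84 = 2.84 g

2.84 g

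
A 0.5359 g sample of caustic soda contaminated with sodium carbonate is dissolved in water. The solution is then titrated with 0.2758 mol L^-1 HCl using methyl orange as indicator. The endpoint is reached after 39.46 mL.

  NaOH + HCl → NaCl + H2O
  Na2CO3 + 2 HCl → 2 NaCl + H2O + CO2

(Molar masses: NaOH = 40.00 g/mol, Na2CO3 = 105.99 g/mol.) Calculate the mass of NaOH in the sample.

0.1257 g

n(HCl) = 0.03946 × 0.2758 = 0.01088 mol
Let x = n(NaOH), y = n(Na2CO3).
Titrant: 1x + 2y = 0.01088;  mass: 40.00x + 105.99y = 0.5359
Solving, x = 3.143 × 10^-3 mol, y = 3.870 × 10^-3 mol
mass of NaOH = 3.143 × 10^-3 × 40.00 = 0.1257 g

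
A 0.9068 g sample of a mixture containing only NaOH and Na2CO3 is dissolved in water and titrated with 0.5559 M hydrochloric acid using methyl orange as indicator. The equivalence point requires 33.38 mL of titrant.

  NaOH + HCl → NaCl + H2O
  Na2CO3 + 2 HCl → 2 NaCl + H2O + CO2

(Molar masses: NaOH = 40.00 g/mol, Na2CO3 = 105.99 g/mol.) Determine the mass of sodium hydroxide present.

n(HCl) = 0.03338 × 0.5559 = 0.01856 mol
Let x = n(NaOH), y = n(Na2CO3).
Titrant: 1x + 2y = 0.01856;  mass: 40.00x + 105.99y = 0.9068
Solving, x = 5.892 × 10^-3 mol, y = 6.332 × 10^-3 mol
mass of NaOH = 5.892 × 10^-3 × 40.00 = 0.2357 g

0.2357 g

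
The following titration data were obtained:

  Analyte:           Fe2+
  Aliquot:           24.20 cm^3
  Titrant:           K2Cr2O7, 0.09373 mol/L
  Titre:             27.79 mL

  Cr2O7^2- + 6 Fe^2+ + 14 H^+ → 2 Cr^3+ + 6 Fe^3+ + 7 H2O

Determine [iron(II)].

0.6458 mol/L

n(K2Cr2O7) = 0.02779 L × 0.09373 mol/L = 2.605 × 10^-3 mol
From the 6:1 mole ratio, n(Fe2+) = 6/1 × 2.605 × 10^-3 = 0.01563 mol
[Fe2+] = 0.01563 mol / 0.02420 L = 0.6458 mol/L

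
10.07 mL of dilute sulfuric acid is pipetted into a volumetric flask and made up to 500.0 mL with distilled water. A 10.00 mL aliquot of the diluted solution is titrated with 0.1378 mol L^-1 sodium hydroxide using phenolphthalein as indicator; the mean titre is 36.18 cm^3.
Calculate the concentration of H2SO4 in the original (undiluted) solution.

H2SO4 + 2 NaOH → Na2SO4 + 2 H2O
n(NaOH) = 0.03618 × 0.1378 = 4.986 × 10^-3 mol
From the 1:2 ratio, n(H2SO4) in the aliquot = 1/2 × 4.986 × 10^-3 = 2.493 × 10^-3 mol
[H2SO4]_dilute = 2.493 × 10^-3 / 0.01000 = 0.2493 mol/L
Dilution factor = 500.0 / 10.07 = 49.65
[H2SO4]_stock = 0.2493 × 49.65 = 12.38 mol/L

12.38 mol/L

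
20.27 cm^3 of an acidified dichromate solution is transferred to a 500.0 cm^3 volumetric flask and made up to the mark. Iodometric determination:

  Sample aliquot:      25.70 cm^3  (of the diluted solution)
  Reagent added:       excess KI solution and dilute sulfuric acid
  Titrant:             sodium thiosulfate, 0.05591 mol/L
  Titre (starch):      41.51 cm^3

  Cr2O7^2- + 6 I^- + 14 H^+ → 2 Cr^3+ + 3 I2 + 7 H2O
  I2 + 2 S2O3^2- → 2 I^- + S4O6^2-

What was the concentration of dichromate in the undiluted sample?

n(S2O3^2-) = 0.04151 × 0.05591 = 2.321 × 10^-3 mol
n(I2) = n(S2O3^2-)/2 = 1.160 × 10^-3 mol
From the 1:3 ratio, n(Cr2O7^2-) in the aliquot = 1/3 × 1.160 × 10^-3 = 3.868 × 10^-4 mol
[Cr2O7^2-]_dilute = 3.868 × 10^-4 / 0.02570 = 0.01505 mol/L
[Cr2O7^2-]_original = 0.01505 × 500.0/20.27 = 0.3713 mol/L

0.3713 mol/L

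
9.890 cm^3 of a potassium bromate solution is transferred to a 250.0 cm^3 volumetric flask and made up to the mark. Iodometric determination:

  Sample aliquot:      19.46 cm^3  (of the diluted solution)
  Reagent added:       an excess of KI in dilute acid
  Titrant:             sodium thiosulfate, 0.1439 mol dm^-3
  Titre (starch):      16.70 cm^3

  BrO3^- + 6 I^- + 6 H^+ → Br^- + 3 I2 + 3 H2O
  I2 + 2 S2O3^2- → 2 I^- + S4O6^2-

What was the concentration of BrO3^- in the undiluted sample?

0.5203 mol/L

n(S2O3^2-) = 0.01670 × 0.1439 = 2.403 × 10^-3 mol
n(I2) = n(S2O3^2-)/2 = 1.202 × 10^-3 mol
From the 1:3 ratio, n(BrO3^-) in the aliquot = 1/3 × 1.202 × 10^-3 = 4.005 × 10^-4 mol
[BrO3^-]_dilute = 4.005 × 10^-4 / 0.01946 = 0.02058 mol/L
[BrO3^-]_original = 0.02058 × 250.0/9.890 = 0.5203 mol/L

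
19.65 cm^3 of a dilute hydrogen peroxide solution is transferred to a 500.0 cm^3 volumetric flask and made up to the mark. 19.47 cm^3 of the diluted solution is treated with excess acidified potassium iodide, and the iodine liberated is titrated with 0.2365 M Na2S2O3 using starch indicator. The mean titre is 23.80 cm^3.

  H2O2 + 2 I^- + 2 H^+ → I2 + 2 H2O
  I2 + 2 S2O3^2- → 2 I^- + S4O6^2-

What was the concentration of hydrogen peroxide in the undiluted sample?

n(S2O3^2-) = 0.02380 × 0.2365 = 5.629 × 10^-3 mol
n(I2) = n(S2O3^2-)/2 = 2.814 × 10^-3 mol
n(H2O2) in the aliquot = 2.814 × 10^-3 mol (1:1 ratio)
[H2O2]_dilute = 2.814 × 10^-3 / 0.01947 = 0.1445 mol/L
[H2O2]_original = 0.1445 × 500.0/19.65 = 3.678 mol/L

3.678 M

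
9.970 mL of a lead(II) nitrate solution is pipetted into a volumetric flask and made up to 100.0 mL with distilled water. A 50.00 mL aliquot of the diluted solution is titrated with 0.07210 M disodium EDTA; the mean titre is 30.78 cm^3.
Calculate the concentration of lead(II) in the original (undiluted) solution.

Pb^2+ + EDTA^4- → [Pb(EDTA)]^2-
n(EDTA) = 0.03078 × 0.07210 = 2.219 × 10^-3 mol
n(Pb2+) in the aliquot = 2.219 × 10^-3 mol (1:1 ratio)
[Pb2+]_dilute = 2.219 × 10^-3 / 0.05000 = 0.04438 mol/L
Dilution factor = 100.0 / 9.970 = 10.03
[Pb2+]_stock = 0.04438 × 10.03 = 0.4452 mol/L

0.4452 M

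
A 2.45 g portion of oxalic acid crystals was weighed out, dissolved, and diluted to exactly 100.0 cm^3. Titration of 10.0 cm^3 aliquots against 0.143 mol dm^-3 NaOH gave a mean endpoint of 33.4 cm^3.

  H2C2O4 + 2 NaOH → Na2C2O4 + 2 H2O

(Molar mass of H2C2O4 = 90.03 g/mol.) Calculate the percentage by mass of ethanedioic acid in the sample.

87.8 %

n(NaOH) per titration = 0.0334 × 0.143 = 4.78 × 10^-3 mol
From the 1:2 ratio, n(H2C2O4) in each aliquot = 1/2 × 4.78 × 10^-3 = 2.39 × 10^-3 mol
n(H2C2O4) in the whole flask = 2.39 × 10^-3 × 100.0/10.0 = 0.0239 mol
mass of H2C2O4 = 0.0239 × 90.03 = 2.15 g
% H2C2O4 = 2.15 / 2.45 × 100 = 87.8 %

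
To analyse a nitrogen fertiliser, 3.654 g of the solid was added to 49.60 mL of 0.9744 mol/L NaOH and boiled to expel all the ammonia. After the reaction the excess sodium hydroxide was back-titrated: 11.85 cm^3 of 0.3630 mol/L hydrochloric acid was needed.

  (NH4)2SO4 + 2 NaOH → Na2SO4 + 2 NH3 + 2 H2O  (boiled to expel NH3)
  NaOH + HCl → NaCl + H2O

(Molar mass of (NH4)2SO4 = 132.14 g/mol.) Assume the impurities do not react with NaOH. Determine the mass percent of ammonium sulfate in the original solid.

n(NaOH) added = 0.04960 × 0.9744 = 0.04833 mol
n(HCl) used in back-titration = 0.01185 × 0.3630 = 4.302 × 10^-3 mol
n(NaOH) left over = 4.302 × 10^-3 mol (1:1 ratio)
n(NaOH) consumed by analyte = 0.04833 − 4.302 × 10^-3 = 0.04403 mol
From the 1:2 ratio, n((NH4)2SO4) = 1/2 × 0.04403 = 0.02201 mol
mass of (NH4)2SO4 = 0.02201 × 132.14 = 2.909 g
% (NH4)2SO4 = 2.909 / 3.654 × 100 = 79.61 %

79.61 %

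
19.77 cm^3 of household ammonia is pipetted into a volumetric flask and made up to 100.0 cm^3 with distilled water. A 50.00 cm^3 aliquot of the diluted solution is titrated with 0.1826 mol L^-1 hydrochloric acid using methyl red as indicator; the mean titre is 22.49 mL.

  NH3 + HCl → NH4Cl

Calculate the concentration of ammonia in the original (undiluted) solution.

0.4154 mol/L

n(HCl) = 0.02249 × 0.1826 = 4.107 × 10^-3 mol
n(NH3) in the aliquot = 4.107 × 10^-3 mol (1:1 ratio)
[NH3]_dilute = 4.107 × 10^-3 / 0.05000 = 0.08213 mol/L
Dilution factor = 100.0 / 19.77 = 5.058
[NH3]_stock = 0.08213 × 5.058 = 0.4154 mol/L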